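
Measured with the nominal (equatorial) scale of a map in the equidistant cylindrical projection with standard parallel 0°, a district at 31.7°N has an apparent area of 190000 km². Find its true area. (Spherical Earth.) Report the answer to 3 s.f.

Plate carrée maps x = Rλ, y = Rφ. The meridian scale is h = 1 and the parallel scale is k = 1/cos φ = sec φ.
Areal scale = h·k = 1 × sec φ; at 31.7°, h = 1.000, k = 1.175, so h·k = 1.175.
True area = apparent / (areal scale) = 190000 / 1.175 ≈ 162000 km².

162000 km²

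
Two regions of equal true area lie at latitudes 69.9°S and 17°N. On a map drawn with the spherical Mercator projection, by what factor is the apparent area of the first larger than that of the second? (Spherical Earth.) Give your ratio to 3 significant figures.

7.74

Mercator is conformal with k = sec φ, so areal scale = k² = sec²φ.
At 69.9°: sec²(69.9°) = 1/0.3437² = 8.467.
At 17°: sec²(17°) = 1/0.9563² = 1.093.
Ratio = 8.467/1.093 = cos²(17°)/cos²(69.9°) ≈ 7.74.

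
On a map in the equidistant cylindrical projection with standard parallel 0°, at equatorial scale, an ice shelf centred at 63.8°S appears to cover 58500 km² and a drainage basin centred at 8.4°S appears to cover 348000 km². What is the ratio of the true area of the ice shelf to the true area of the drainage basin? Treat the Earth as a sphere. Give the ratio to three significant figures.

0.0750

Plate carrée has h = 1 and k = sec φ, giving areal scale sec φ; true area = (apparent area) · cos φ.
True area of ice shelf: 58500 × cos(63.8°) = 58500 × 0.4415 = 25830 km².
True area of drainage basin: 348000 × cos(8.4°) = 348000 × 0.9893 = 344300 km².
Ratio = 25830 / 344300 ≈ 0.0750.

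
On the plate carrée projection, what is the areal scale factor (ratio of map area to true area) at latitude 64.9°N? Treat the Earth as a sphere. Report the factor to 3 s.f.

2.36

In the plate carrée (x = Rλ, y = Rφ), meridians are true-scale (h = 1) and parallels are stretched by k = sec φ.
Areal scale = h·k = 1 × sec φ; at 64.9°, h = 1.000, k = 2.357, so h·k = 2.357.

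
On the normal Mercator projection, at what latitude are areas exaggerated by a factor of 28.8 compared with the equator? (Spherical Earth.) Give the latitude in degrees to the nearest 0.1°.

Mercator areal scale is sec²φ.
sec²φ = 28.8  ⇒  cos²φ = 0.03472  ⇒  cos φ = 0.1863.
φ = arccos(0.1863) ≈ 79.3°.

79.3°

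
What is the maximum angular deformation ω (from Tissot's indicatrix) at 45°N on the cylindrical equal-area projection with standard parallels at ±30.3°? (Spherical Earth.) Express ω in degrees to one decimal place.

For cylindrical equal-area with standard parallel φ₀, h = cos φ / cos φ₀ and k = cos φ₀ / cos φ, so h·k = 1.
At 45°: h = 0.8190, k = 1.221; principal scales a = 1.221, b = 0.8190.
sin(ω/2) = (a − b)/(a + b) = 0.4020/2.040 = 0.1971, so ω = 2 arcsin(0.1971) ≈ 22.7°.

22.7°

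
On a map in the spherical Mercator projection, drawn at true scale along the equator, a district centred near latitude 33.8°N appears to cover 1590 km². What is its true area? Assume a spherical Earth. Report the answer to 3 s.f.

Mercator is conformal, so the point scale is isotropic: h = k = sec φ = 1/cos φ.
Areal scale = k² = sec²φ = 1/cos²(33.8°) = 1/0.8310² = 1.448.
True area = apparent / (areal scale) = 1590 / 1.448 ≈ 1100 km².

1100 km²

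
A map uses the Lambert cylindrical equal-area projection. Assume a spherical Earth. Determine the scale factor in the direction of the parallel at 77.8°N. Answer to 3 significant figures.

4.73

The Lambert cylindrical equal-area projection is the cylindrical equal-area projection with its standard parallel at the equator (φ₀ = 0). A cylindrical equal-area projection with standard parallel φ₀ has meridian scale h = cos φ / cos φ₀ and parallel scale k = cos φ₀ / cos φ (so areas are preserved, h·k = 1).
k = cos 0° / cos 77.8° = 1.000/0.2113 = 4.732.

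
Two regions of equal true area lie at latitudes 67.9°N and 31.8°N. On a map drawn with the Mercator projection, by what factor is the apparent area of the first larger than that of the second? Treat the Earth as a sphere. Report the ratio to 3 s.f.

Mercator is conformal with k = sec φ, so areal scale = k² = sec²φ.
At 67.9°: sec²(67.9°) = 1/0.3762² = 7.065.
At 31.8°: sec²(31.8°) = 1/0.8499² = 1.384.
Ratio = 7.065/1.384 = cos²(31.8°)/cos²(67.9°) ≈ 5.10.

5.10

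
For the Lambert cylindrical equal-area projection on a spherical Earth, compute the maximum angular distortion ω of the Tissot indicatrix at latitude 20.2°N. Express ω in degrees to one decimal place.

7.3°

The Lambert cylindrical equal-area projection is the cylindrical equal-area projection with its standard parallel at the equator (φ₀ = 0). Cylindrical equal-area (φ₀ = 0°): h = cos φ / cos 0° along meridians, k = cos 0° / cos φ along parallels; h·k = 1.
At 20.2°: h = 0.9385, k = 1.066; principal scales a = 1.066, b = 0.9385.
sin(ω/2) = (a − b)/(a + b) = 0.1270/2.004 = 0.06339, so ω = 2 arcsin(0.06339) ≈ 7.3°.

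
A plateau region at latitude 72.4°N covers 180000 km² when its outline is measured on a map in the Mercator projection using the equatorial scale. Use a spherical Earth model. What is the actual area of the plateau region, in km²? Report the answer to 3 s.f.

For Mercator, h = k = sec φ (a conformal cylindrical projection has a single point scale, 1/cos φ).
Areal scale = k² = sec²φ = 1/cos²(72.4°) = 1/0.3024² = 10.94.
True area = apparent / (areal scale) = 180000 / 10.94 ≈ 16500 km².

16500 km²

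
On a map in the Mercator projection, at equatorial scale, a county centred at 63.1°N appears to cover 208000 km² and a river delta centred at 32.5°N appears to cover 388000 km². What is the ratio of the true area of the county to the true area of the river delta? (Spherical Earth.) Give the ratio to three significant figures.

0.154

Mercator's areal exaggeration is sec²φ; hence true area = (apparent area) · cos²φ.
True area of county: 208000 × cos²(63.1°) = 208000 × 0.2047 = 42580 km².
True area of river delta: 388000 × cos²(32.5°) = 388000 × 0.7113 = 276000 km².
Ratio = 42580 / 276000 ≈ 0.154.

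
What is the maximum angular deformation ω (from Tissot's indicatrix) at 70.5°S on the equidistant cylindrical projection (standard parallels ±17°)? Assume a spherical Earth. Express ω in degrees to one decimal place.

57.7°

The equidistant cylindrical projection with φ₀ = 17° has h = 1 (meridians true) and k = cos φ₀ / cos φ along parallels.
At 70.5°: h = 1.000, k = 2.865; principal scales a = 2.865, b = 1.000.
sin(ω/2) = (a − b)/(a + b) = 1.865/3.865 = 0.4825, so ω = 2 arcsin(0.4825) ≈ 57.7°.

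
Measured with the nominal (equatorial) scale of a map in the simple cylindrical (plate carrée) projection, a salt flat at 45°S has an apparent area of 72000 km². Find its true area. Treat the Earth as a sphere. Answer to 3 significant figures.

50900 km²

For the equirectangular projection with φ₀ = 0 (plate carrée), h = 1 along meridians and k = sec φ along parallels.
Areal scale = h·k = 1 × sec φ; at 45°, h = 1.000, k = 1.414, so h·k = 1.414.
True area = apparent / (areal scale) = 72000 / 1.414 ≈ 50900 km².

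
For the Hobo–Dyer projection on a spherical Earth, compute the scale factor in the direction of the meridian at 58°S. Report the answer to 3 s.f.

The Hobo–Dyer projection is cylindrical equal-area with φ₀ = 37.5°. A cylindrical equal-area projection with standard parallel φ₀ has meridian scale h = cos φ / cos φ₀ and parallel scale k = cos φ₀ / cos φ (so areas are preserved, h·k = 1).
h = cos 58° / cos 37.5° = 0.5299/0.7934 = 0.6679.

0.668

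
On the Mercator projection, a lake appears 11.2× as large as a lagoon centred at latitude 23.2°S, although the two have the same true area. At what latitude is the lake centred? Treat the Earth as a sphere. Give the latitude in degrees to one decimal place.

For equal true areas on Mercator, apparent areas scale as sec²φ, so the ratio is cos²φ₂ / cos²φ₁.
cos²φ₂ / cos²φ₁ = 11.2  ⇒  cos φ₁ = cos 23.2° / √11.2 = 0.9191/3.347 = 0.2746.
φ₁ = arccos(0.2746) ≈ 74.1°.

74.1°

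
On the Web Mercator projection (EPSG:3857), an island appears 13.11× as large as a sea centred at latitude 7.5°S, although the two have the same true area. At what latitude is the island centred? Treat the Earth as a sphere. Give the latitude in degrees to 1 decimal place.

For equal true areas on Mercator, apparent areas scale as sec²φ, so the ratio is cos²φ₂ / cos²φ₁.
cos²φ₂ / cos²φ₁ = 13.11  ⇒  cos φ₁ = cos 7.5° / √13.11 = 0.9914/3.621 = 0.2738.
φ₁ = arccos(0.2738) ≈ 74.1°.

74.1°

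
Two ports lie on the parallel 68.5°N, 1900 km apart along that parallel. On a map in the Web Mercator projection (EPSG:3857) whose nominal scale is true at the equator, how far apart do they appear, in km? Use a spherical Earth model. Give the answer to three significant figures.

Mercator is conformal, so the point scale is isotropic: h = k = sec φ = 1/cos φ.
Along the parallel, k = sec 68.5° = 1/0.3665 = 2.729.
Map distance = 1900 × 2.729 ≈ 5180 km.

5180 km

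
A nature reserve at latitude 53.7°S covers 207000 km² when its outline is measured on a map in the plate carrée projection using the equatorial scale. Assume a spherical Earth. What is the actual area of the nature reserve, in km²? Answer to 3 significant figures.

123000 km²

In the plate carrée (x = Rλ, y = Rφ), meridians are true-scale (h = 1) and parallels are stretched by k = sec φ.
Areal scale = h·k = 1 × sec φ; at 53.7°, h = 1.000, k = 1.689, so h·k = 1.689.
True area = apparent / (areal scale) = 207000 / 1.689 ≈ 123000 km².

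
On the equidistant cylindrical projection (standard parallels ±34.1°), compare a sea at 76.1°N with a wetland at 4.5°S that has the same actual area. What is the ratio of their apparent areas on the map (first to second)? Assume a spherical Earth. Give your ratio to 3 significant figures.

4.15

The equidistant cylindrical projection with φ₀ = 34.1° has h = 1 (meridians true) and k = cos φ₀ / cos φ along parallels.
Areal scale at 76.1°: h·k = 1.000 × 3.447 = 3.447.
Areal scale at 4.5°: h·k = 1.000 × 0.8306 = 0.8306.
Ratio = 3.447/0.8306 ≈ 4.15.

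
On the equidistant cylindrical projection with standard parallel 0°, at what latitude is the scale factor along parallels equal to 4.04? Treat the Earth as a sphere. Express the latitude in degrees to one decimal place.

Plate carrée: h = 1, k = sec φ along parallels.
sec φ = 4.04  ⇒  cos φ = 0.2475  ⇒  φ ≈ 75.7°.

75.7°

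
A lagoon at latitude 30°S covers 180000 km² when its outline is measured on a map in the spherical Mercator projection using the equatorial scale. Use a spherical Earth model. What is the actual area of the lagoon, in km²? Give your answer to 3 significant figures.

Mercator is conformal, so the point scale is isotropic: h = k = sec φ = 1/cos φ.
Areal scale = k² = sec²φ = 1/cos²(30°) = 1/0.8660² = 1.333.
True area = apparent / (areal scale) = 180000 / 1.333 ≈ 135000 km².

135000 km²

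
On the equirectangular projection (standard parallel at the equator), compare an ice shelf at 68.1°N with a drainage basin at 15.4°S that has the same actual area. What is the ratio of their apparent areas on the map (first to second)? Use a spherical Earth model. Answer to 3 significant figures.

Plate carrée maps x = Rλ, y = Rφ. The meridian scale is h = 1 and the parallel scale is k = 1/cos φ = sec φ.
Areal scale at 68.1°: h·k = 1.000 × 2.681 = 2.681.
Areal scale at 15.4°: h·k = 1.000 × 1.037 = 1.037.
Ratio = 2.681/1.037 ≈ 2.58.

2.58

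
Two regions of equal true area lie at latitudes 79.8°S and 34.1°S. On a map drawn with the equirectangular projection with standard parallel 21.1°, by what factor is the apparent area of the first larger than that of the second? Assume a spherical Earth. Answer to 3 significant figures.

The equidistant cylindrical projection with φ₀ = 21.1° has h = 1 (meridians true) and k = cos φ₀ / cos φ along parallels.
Areal scale at 79.8°: h·k = 1.000 × 5.268 = 5.268.
Areal scale at 34.1°: h·k = 1.000 × 1.127 = 1.127.
Ratio = 5.268/1.127 ≈ 4.68.

4.68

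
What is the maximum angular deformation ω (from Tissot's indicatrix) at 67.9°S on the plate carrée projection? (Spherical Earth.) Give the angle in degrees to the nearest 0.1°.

For the equirectangular projection with φ₀ = 0 (plate carrée), h = 1 along meridians and k = sec φ along parallels.
At 67.9°: h = 1.000, k = 2.658; principal scales a = 2.658, b = 1.000.
sin(ω/2) = (a − b)/(a + b) = 1.658/3.658 = 0.4533, so ω = 2 arcsin(0.4533) ≈ 53.9°.

53.9°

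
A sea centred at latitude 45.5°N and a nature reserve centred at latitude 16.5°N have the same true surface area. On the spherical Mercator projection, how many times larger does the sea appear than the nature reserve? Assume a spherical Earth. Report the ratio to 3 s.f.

1.87

Mercator is conformal with k = sec φ, so areal scale = k² = sec²φ.
At 45.5°: sec²(45.5°) = 1/0.7009² = 2.036.
At 16.5°: sec²(16.5°) = 1/0.9588² = 1.088.
Ratio = 2.036/1.088 = cos²(16.5°)/cos²(45.5°) ≈ 1.87.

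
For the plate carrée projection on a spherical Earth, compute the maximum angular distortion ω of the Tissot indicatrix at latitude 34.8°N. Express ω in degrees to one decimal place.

Plate carrée maps x = Rλ, y = Rφ. The meridian scale is h = 1 and the parallel scale is k = 1/cos φ = sec φ.
At 34.8°: h = 1.000, k = 1.218; principal scales a = 1.218, b = 1.000.
sin(ω/2) = (a − b)/(a + b) = 0.2178/2.218 = 0.09821, so ω = 2 arcsin(0.09821) ≈ 11.3°.

11.3°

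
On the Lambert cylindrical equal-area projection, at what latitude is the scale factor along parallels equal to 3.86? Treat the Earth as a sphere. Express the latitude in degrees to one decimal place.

75.0°

The Lambert cylindrical equal-area projection is the cylindrical equal-area projection with its standard parallel at the equator (φ₀ = 0). For cylindrical equal-area with standard parallel φ₀, h = cos φ / cos φ₀ and k = cos φ₀ / cos φ, so h·k = 1.
k = cos φ₀ / cos φ = 3.86  ⇒  cos φ = cos 0° / 3.86 = 0.2591.
φ = arccos(0.2591) ≈ 75.0°.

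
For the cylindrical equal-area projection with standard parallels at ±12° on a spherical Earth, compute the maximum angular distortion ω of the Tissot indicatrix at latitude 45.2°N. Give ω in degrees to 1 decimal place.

36.9°

A cylindrical equal-area projection with standard parallel φ₀ has meridian scale h = cos φ / cos φ₀ and parallel scale k = cos φ₀ / cos φ (so areas are preserved, h·k = 1).
At 45.2°: h = 0.7204, k = 1.388; principal scales a = 1.388, b = 0.7204.
sin(ω/2) = (a − b)/(a + b) = 0.6678/2.109 = 0.3167, so ω = 2 arcsin(0.3167) ≈ 36.9°.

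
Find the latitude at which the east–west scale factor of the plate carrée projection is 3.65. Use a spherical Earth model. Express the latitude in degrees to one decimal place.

Plate carrée: h = 1, k = sec φ along parallels.
sec φ = 3.65  ⇒  cos φ = 0.2740  ⇒  φ ≈ 74.1°.

74.1°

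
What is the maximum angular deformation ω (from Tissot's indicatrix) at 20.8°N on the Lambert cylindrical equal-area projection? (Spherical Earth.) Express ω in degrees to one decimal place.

The Lambert cylindrical equal-area projection is the cylindrical equal-area projection with its standard parallel at the equator (φ₀ = 0). For cylindrical equal-area with standard parallel φ₀, h = cos φ / cos φ₀ and k = cos φ₀ / cos φ, so h·k = 1.
At 20.8°: h = 0.9348, k = 1.070; principal scales a = 1.070, b = 0.9348.
sin(ω/2) = (a − b)/(a + b) = 0.1349/2.005 = 0.06729, so ω = 2 arcsin(0.06729) ≈ 7.7°.

7.7°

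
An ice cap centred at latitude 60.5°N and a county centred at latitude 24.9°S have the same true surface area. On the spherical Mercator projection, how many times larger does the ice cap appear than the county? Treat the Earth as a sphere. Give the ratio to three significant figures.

3.39

Mercator areal scale is sec²φ.
At 60.5°: sec²(60.5°) = 1/0.4924² = 4.124.
At 24.9°: sec²(24.9°) = 1/0.9070² = 1.215.
Ratio = 4.124/1.215 = cos²(24.9°)/cos²(60.5°) ≈ 3.39.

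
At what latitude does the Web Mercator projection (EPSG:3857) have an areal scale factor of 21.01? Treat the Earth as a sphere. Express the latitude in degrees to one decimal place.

Mercator areal scale is sec²φ.
sec²φ = 21.01  ⇒  cos²φ = 0.04760  ⇒  cos φ = 0.2182.
φ = arccos(0.2182) ≈ 77.4°.

77.4°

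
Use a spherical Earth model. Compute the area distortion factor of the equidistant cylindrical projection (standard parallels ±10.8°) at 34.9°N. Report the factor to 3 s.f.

In the equirectangular projection with standard parallel φ₀ = 10.8° (x = Rλ cos φ₀, y = Rφ), meridians are true-scale (h = 1) and the parallel scale is k = cos φ₀ / cos φ.
Areal scale = h·k = 1 × cos φ₀ / cos φ; at 34.9°, h = 1.000, k = 1.198, so h·k = 1.198.

1.20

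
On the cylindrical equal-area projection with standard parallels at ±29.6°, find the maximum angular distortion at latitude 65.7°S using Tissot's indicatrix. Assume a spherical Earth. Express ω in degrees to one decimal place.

For cylindrical equal-area with standard parallel φ₀, h = cos φ / cos φ₀ and k = cos φ₀ / cos φ, so h·k = 1.
At 65.7°: h = 0.4733, k = 2.113; principal scales a = 2.113, b = 0.4733.
sin(ω/2) = (a − b)/(a + b) = 1.640/2.586 = 0.6340, so ω = 2 arcsin(0.6340) ≈ 78.7°.

78.7°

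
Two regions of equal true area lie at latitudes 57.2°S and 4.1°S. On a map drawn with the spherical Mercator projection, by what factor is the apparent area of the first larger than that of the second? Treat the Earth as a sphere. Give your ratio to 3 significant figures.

3.39

Mercator is conformal with k = sec φ, so areal scale = k² = sec²φ.
At 57.2°: sec²(57.2°) = 1/0.5417² = 3.408.
At 4.1°: sec²(4.1°) = 1/0.9974² = 1.005.
Ratio = 3.408/1.005 = cos²(4.1°)/cos²(57.2°) ≈ 3.39.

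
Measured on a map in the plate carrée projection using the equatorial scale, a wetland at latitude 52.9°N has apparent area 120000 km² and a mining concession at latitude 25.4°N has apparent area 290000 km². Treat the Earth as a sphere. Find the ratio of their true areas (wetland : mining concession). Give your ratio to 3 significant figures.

0.276

Plate carrée has h = 1 and k = sec φ, giving areal scale sec φ; true area = (apparent area) · cos φ.
True area of wetland: 120000 × cos(52.9°) = 120000 × 0.6032 = 72380 km².
True area of mining concession: 290000 × cos(25.4°) = 290000 × 0.9033 = 262000 km².
Ratio = 72380 / 262000 ≈ 0.276.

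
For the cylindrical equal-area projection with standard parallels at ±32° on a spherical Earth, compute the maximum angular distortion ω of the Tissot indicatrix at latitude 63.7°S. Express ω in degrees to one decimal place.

69.7°

Cylindrical equal-area (φ₀ = 32°): h = cos φ / cos 32° along meridians, k = cos 32° / cos φ along parallels; h·k = 1.
At 63.7°: h = 0.5225, k = 1.914; principal scales a = 1.914, b = 0.5225.
sin(ω/2) = (a − b)/(a + b) = 1.392/2.436 = 0.5711, so ω = 2 arcsin(0.5711) ≈ 69.7°.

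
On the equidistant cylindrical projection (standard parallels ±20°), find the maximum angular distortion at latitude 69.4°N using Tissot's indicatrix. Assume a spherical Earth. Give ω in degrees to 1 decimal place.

With standard parallel φ₀ = 20°, the equirectangular projection gives x = Rλ cos φ₀, y = Rφ, so h = 1 and k = cos 20° / cos φ.
At 69.4°: h = 1.000, k = 2.671; principal scales a = 2.671, b = 1.000.
sin(ω/2) = (a − b)/(a + b) = 1.671/3.671 = 0.4552, so ω = 2 arcsin(0.4552) ≈ 54.2°.

54.2°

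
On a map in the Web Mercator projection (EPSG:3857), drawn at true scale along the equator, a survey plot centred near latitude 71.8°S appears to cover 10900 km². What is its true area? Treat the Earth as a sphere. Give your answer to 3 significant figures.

Mercator is conformal, so the point scale is isotropic: h = k = sec φ = 1/cos φ.
Areal scale = k² = sec²φ = 1/cos²(71.8°) = 1/0.3123² = 10.25.
True area = apparent / (areal scale) = 10900 / 10.25 ≈ 1060 km².

1060 km²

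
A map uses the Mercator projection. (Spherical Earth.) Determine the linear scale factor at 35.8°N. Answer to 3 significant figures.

The Mercator projection is conformal; its linear scale factor is the same in every direction and equals sec φ = 1/cos φ.
k = 1/cos 35.8° = 1/0.8111 = 1.233.

1.23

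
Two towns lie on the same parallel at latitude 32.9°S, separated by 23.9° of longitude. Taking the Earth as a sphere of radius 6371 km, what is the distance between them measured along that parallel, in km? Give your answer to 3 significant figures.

2230 km

Arc length along a parallel = R cos φ · Δλ (with Δλ in radians).
= 6371 × cos 32.9° × (23.9° × π/180) = 6371 × 0.8396 × 0.4171 ≈ 2230 km.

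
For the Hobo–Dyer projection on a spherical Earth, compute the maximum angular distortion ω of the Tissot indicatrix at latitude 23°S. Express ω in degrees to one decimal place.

Hobo–Dyer is a cylindrical equal-area projection with standard parallels at ±37.5°. For cylindrical equal-area with standard parallel φ₀, h = cos φ / cos φ₀ and k = cos φ₀ / cos φ, so h·k = 1.
At 23°: h = 1.160, k = 0.8619; principal scales a = 1.160, b = 0.8619.
sin(ω/2) = (a − b)/(a + b) = 0.2984/2.022 = 0.1476, so ω = 2 arcsin(0.1476) ≈ 17.0°.

17.0°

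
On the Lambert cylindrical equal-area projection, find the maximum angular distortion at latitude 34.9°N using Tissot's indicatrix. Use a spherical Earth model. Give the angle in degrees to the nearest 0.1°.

The Lambert cylindrical equal-area projection is the cylindrical equal-area projection with its standard parallel at the equator (φ₀ = 0). For cylindrical equal-area with standard parallel φ₀, h = cos φ / cos φ₀ and k = cos φ₀ / cos φ, so h·k = 1.
At 34.9°: h = 0.8202, k = 1.219; principal scales a = 1.219, b = 0.8202.
sin(ω/2) = (a − b)/(a + b) = 0.3991/2.039 = 0.1957, so ω = 2 arcsin(0.1957) ≈ 22.6°.

22.6°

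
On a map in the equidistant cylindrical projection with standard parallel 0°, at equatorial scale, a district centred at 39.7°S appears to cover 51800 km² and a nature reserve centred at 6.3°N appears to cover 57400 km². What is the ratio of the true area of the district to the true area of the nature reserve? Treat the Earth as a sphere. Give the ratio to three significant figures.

On the plate carrée, areal scale = h·k = 1 × sec φ, so true area = apparent × cos φ.
True area of district: 51800 × cos(39.7°) = 51800 × 0.7694 = 39850 km².
True area of nature reserve: 57400 × cos(6.3°) = 57400 × 0.9940 = 57050 km².
Ratio = 39850 / 57050 ≈ 0.699.

0.699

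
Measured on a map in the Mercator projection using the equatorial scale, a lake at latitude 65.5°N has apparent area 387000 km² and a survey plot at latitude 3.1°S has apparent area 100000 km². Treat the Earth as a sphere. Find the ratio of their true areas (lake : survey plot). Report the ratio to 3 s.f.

Since Mercator area scale is 1/cos²φ, the true area equals the apparent area multiplied by cos²φ.
True area of lake: 387000 × cos²(65.5°) = 387000 × 0.1720 = 66550 km².
True area of survey plot: 100000 × cos²(3.1°) = 100000 × 0.9971 = 99710 km².
Ratio = 66550 / 99710 ≈ 0.667.

0.667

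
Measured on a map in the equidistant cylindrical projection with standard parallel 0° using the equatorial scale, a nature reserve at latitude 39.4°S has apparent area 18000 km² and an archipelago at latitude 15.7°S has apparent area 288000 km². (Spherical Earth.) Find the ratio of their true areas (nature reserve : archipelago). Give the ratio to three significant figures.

0.0502

Plate carrée has h = 1 and k = sec φ, giving areal scale sec φ; true area = (apparent area) · cos φ.
True area of nature reserve: 18000 × cos(39.4°) = 18000 × 0.7727 = 13910 km².
True area of archipelago: 288000 × cos(15.7°) = 288000 × 0.9627 = 277300 km².
Ratio = 13910 / 277300 ≈ 0.0502.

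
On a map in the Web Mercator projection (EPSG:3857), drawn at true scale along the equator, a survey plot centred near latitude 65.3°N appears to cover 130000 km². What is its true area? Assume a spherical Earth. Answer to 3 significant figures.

The Mercator projection is conformal; its linear scale factor is the same in every direction and equals sec φ = 1/cos φ.
Areal scale = k² = sec²φ = 1/cos²(65.3°) = 1/0.4179² = 5.727.
True area = apparent / (areal scale) = 130000 / 5.727 ≈ 22700 km².

22700 km²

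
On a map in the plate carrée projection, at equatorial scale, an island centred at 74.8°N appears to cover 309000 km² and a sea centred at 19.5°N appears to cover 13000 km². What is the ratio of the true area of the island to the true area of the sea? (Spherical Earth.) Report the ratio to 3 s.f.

6.61

Plate carrée has h = 1 and k = sec φ, giving areal scale sec φ; true area = (apparent area) · cos φ.
True area of island: 309000 × cos(74.8°) = 309000 × 0.2622 = 81020 km².
True area of sea: 13000 × cos(19.5°) = 13000 × 0.9426 = 12250 km².
Ratio = 81020 / 12250 ≈ 6.61.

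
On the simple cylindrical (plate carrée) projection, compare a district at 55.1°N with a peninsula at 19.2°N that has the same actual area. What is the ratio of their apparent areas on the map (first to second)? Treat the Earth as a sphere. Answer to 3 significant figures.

For the equirectangular projection with φ₀ = 0 (plate carrée), h = 1 along meridians and k = sec φ along parallels.
Areal scale at 55.1°: h·k = 1.000 × 1.748 = 1.748.
Areal scale at 19.2°: h·k = 1.000 × 1.059 = 1.059.
Ratio = 1.748/1.059 ≈ 1.65.

1.65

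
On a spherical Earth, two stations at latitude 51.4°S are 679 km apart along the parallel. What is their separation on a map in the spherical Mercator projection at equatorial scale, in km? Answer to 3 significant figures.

The Mercator projection is conformal; its linear scale factor is the same in every direction and equals sec φ = 1/cos φ.
Along the parallel, k = sec 51.4° = 1/0.6239 = 1.603.
Map distance = 679 × 1.603 ≈ 1090 km.

1090 km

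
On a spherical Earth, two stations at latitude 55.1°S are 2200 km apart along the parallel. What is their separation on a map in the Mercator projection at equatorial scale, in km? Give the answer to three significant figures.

3850 km

For Mercator, h = k = sec φ (a conformal cylindrical projection has a single point scale, 1/cos φ).
Along the parallel, k = sec 55.1° = 1/0.5721 = 1.748.
Map distance = 2200 × 1.748 ≈ 3850 km.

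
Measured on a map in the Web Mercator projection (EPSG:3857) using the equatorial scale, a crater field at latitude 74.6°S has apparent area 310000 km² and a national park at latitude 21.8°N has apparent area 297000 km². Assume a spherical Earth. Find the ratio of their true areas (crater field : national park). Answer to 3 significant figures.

0.0854

On Mercator the areal scale is sec²φ, so true area = apparent × cos²φ.
True area of crater field: 310000 × cos²(74.6°) = 310000 × 0.07052 = 21860 km².
True area of national park: 297000 × cos²(21.8°) = 297000 × 0.8621 = 256000 km².
Ratio = 21860 / 256000 ≈ 0.0854.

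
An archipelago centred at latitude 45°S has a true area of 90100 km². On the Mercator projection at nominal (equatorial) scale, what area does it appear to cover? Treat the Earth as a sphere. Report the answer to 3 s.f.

180000 km²

For Mercator, h = k = sec φ (a conformal cylindrical projection has a single point scale, 1/cos φ).
Areal scale = k² = sec²φ = 1/cos²(45°) = 1/0.7071² = 2.000.
Apparent area = 90100 × 2.000 ≈ 180000 km².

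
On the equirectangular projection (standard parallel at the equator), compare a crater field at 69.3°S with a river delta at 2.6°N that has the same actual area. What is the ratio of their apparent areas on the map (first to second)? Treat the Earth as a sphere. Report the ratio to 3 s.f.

In the plate carrée (x = Rλ, y = Rφ), meridians are true-scale (h = 1) and parallels are stretched by k = sec φ.
Areal scale at 69.3°: h·k = 1.000 × 2.829 = 2.829.
Areal scale at 2.6°: h·k = 1.000 × 1.001 = 1.001.
Ratio = 2.829/1.001 ≈ 2.83.

2.83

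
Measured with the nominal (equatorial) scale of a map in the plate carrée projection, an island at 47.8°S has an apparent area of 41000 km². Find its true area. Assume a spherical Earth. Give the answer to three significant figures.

27500 km²

In the plate carrée (x = Rλ, y = Rφ), meridians are true-scale (h = 1) and parallels are stretched by k = sec φ.
Areal scale = h·k = 1 × sec φ; at 47.8°, h = 1.000, k = 1.489, so h·k = 1.489.
True area = apparent / (areal scale) = 41000 / 1.489 ≈ 27500 km².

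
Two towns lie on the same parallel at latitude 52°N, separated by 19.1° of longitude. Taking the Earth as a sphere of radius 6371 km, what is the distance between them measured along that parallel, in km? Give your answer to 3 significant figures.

Arc length along a parallel = R cos φ · Δλ (with Δλ in radians).
= 6371 × cos 52° × (19.1° × π/180) = 6371 × 0.6157 × 0.3334 ≈ 1310 km.

1310 km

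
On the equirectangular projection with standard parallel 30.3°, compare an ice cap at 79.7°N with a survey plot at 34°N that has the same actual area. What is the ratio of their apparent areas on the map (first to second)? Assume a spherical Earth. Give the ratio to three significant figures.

4.64

With standard parallel φ₀ = 30.3°, the equirectangular projection gives x = Rλ cos φ₀, y = Rφ, so h = 1 and k = cos 30.3° / cos φ.
Areal scale at 79.7°: h·k = 1.000 × 4.829 = 4.829.
Areal scale at 34°: h·k = 1.000 × 1.041 = 1.041.
Ratio = 4.829/1.041 ≈ 4.64.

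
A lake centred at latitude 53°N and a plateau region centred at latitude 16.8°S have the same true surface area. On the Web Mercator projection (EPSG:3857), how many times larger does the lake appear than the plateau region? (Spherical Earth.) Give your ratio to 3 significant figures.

2.53

Mercator is conformal with k = sec φ, so areal scale = k² = sec²φ.
At 53°: sec²(53°) = 1/0.6018² = 2.761.
At 16.8°: sec²(16.8°) = 1/0.9573² = 1.091.
Ratio = 2.761/1.091 = cos²(16.8°)/cos²(53°) ≈ 2.53.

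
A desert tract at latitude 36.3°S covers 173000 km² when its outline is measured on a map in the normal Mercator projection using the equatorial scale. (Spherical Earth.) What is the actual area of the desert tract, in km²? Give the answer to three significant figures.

112000 km²

Mercator is conformal, so the point scale is isotropic: h = k = sec φ = 1/cos φ.
Areal scale = k² = sec²φ = 1/cos²(36.3°) = 1/0.8059² = 1.540.
True area = apparent / (areal scale) = 173000 / 1.540 ≈ 112000 km².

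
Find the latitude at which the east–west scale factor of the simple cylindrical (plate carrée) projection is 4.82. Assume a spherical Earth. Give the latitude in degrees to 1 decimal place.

Plate carrée: h = 1, k = sec φ along parallels.
sec φ = 4.82  ⇒  cos φ = 0.2075  ⇒  φ ≈ 78.0°.

78.0°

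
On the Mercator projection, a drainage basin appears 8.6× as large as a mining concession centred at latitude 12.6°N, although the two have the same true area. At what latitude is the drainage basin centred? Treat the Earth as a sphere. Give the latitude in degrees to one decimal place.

70.6°

On Mercator, (apparent₁)/(apparent₂) = sec²φ₁ / sec²φ₂ when true areas are equal.
cos²φ₂ / cos²φ₁ = 8.6  ⇒  cos φ₁ = cos 12.6° / √8.6 = 0.9759/2.933 = 0.3328.
φ₁ = arccos(0.3328) ≈ 70.6°.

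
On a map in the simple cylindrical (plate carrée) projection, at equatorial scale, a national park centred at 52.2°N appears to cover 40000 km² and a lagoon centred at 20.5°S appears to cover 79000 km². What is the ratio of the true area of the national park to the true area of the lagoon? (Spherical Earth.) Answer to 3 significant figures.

On the plate carrée, areal scale = h·k = 1 × sec φ, so true area = apparent × cos φ.
True area of national park: 40000 × cos(52.2°) = 40000 × 0.6129 = 24520 km².
True area of lagoon: 79000 × cos(20.5°) = 79000 × 0.9367 = 74000 km².
Ratio = 24520 / 74000 ≈ 0.331.

0.331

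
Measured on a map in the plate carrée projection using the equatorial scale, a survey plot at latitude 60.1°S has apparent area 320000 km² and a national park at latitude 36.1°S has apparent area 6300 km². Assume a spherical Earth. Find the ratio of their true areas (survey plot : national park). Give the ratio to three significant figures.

31.3

Plate carrée has h = 1 and k = sec φ, giving areal scale sec φ; true area = (apparent area) · cos φ.
True area of survey plot: 320000 × cos(60.1°) = 320000 × 0.4985 = 159500 km².
True area of national park: 6300 × cos(36.1°) = 6300 × 0.8080 = 5090 km².
Ratio = 159500 / 5090 ≈ 31.3.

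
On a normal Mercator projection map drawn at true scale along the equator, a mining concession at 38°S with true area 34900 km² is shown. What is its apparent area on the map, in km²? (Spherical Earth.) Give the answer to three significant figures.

56200 km²

For Mercator, h = k = sec φ (a conformal cylindrical projection has a single point scale, 1/cos φ).
Areal scale = k² = sec²φ = 1/cos²(38°) = 1/0.7880² = 1.610.
Apparent area = 34900 × 1.610 ≈ 56200 km².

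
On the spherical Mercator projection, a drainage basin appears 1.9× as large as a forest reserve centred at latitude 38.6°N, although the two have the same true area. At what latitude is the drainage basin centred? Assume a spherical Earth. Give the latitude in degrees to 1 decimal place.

On Mercator, (apparent₁)/(apparent₂) = sec²φ₁ / sec²φ₂ when true areas are equal.
cos²φ₂ / cos²φ₁ = 1.9  ⇒  cos φ₁ = cos 38.6° / √1.9 = 0.7815/1.378 = 0.5670.
φ₁ = arccos(0.5670) ≈ 55.5°.

55.5°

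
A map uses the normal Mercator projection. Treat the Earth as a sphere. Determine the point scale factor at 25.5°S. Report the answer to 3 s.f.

1.11

For Mercator, h = k = sec φ (a conformal cylindrical projection has a single point scale, 1/cos φ).
k = 1/cos 25.5° = 1/0.9026 = 1.108.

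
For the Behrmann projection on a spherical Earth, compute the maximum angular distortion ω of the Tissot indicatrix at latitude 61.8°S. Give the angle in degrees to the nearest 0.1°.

65.5°

The Behrmann projection is cylindrical equal-area with φ₀ = 30°. A cylindrical equal-area projection with standard parallel φ₀ has meridian scale h = cos φ / cos φ₀ and parallel scale k = cos φ₀ / cos φ (so areas are preserved, h·k = 1).
At 61.8°: h = 0.5457, k = 1.833; principal scales a = 1.833, b = 0.5457.
sin(ω/2) = (a − b)/(a + b) = 1.287/2.378 = 0.5411, so ω = 2 arcsin(0.5411) ≈ 65.5°.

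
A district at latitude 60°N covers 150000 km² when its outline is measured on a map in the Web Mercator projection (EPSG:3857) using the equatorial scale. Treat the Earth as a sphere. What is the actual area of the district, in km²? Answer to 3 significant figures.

For Mercator, h = k = sec φ (a conformal cylindrical projection has a single point scale, 1/cos φ).
Areal scale = k² = sec²φ = 1/cos²(60°) = 1/0.5000² = 4.000.
True area = apparent / (areal scale) = 150000 / 4.000 ≈ 37500 km².

37500 km²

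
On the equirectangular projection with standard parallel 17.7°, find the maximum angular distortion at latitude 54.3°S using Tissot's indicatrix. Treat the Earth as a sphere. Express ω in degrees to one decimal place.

With standard parallel φ₀ = 17.7°, the equirectangular projection gives x = Rλ cos φ₀, y = Rφ, so h = 1 and k = cos 17.7° / cos φ.
At 54.3°: h = 1.000, k = 1.633; principal scales a = 1.633, b = 1.000.
sin(ω/2) = (a − b)/(a + b) = 0.6326/2.633 = 0.2403, so ω = 2 arcsin(0.2403) ≈ 27.8°.

27.8°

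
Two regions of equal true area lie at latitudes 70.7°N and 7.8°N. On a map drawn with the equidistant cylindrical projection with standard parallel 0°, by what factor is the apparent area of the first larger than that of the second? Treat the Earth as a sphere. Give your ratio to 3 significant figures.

3.00

In the plate carrée (x = Rλ, y = Rφ), meridians are true-scale (h = 1) and parallels are stretched by k = sec φ.
Areal scale at 70.7°: h·k = 1.000 × 3.026 = 3.026.
Areal scale at 7.8°: h·k = 1.000 × 1.009 = 1.009.
Ratio = 3.026/1.009 ≈ 3.00.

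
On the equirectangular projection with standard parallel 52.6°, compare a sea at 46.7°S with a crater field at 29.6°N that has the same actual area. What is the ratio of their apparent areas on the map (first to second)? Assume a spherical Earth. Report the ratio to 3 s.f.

In the equirectangular projection with standard parallel φ₀ = 52.6° (x = Rλ cos φ₀, y = Rφ), meridians are true-scale (h = 1) and the parallel scale is k = cos φ₀ / cos φ.
Areal scale at 46.7°: h·k = 1.000 × 0.8856 = 0.8856.
Areal scale at 29.6°: h·k = 1.000 × 0.6985 = 0.6985.
Ratio = 0.8856/0.6985 ≈ 1.27.

1.27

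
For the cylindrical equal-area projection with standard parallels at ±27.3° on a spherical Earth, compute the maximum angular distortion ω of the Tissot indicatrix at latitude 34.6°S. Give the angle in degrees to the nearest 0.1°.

For cylindrical equal-area with standard parallel φ₀, h = cos φ / cos φ₀ and k = cos φ₀ / cos φ, so h·k = 1.
At 34.6°: h = 0.9263, k = 1.080; principal scales a = 1.080, b = 0.9263.
sin(ω/2) = (a − b)/(a + b) = 0.1532/2.006 = 0.07640, so ω = 2 arcsin(0.07640) ≈ 8.8°.

8.8°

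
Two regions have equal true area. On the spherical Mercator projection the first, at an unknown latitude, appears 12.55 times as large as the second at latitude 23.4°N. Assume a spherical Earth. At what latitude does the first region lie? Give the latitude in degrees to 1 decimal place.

On Mercator, (apparent₁)/(apparent₂) = sec²φ₁ / sec²φ₂ when true areas are equal.
cos²φ₂ / cos²φ₁ = 12.55  ⇒  cos φ₁ = cos 23.4° / √12.55 = 0.9178/3.543 = 0.2591.
φ₁ = arccos(0.2591) ≈ 75.0°.

75.0°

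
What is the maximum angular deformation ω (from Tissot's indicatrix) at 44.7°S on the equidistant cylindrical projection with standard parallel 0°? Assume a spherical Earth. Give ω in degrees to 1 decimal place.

In the plate carrée (x = Rλ, y = Rφ), meridians are true-scale (h = 1) and parallels are stretched by k = sec φ.
At 44.7°: h = 1.000, k = 1.407; principal scales a = 1.407, b = 1.000.
sin(ω/2) = (a − b)/(a + b) = 0.4069/2.407 = 0.1690, so ω = 2 arcsin(0.1690) ≈ 19.5°.

19.5°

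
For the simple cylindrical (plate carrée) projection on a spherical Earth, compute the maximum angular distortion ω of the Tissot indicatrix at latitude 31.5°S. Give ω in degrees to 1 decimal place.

Plate carrée maps x = Rλ, y = Rφ. The meridian scale is h = 1 and the parallel scale is k = 1/cos φ = sec φ.
At 31.5°: h = 1.000, k = 1.173; principal scales a = 1.173, b = 1.000.
sin(ω/2) = (a − b)/(a + b) = 0.1728/2.173 = 0.07954, so ω = 2 arcsin(0.07954) ≈ 9.1°.

9.1°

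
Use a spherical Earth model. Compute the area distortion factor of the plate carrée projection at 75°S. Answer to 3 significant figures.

3.86

For the equirectangular projection with φ₀ = 0 (plate carrée), h = 1 along meridians and k = sec φ along parallels.
Areal scale = h·k = 1 × sec φ; at 75°, h = 1.000, k = 3.864, so h·k = 3.864.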